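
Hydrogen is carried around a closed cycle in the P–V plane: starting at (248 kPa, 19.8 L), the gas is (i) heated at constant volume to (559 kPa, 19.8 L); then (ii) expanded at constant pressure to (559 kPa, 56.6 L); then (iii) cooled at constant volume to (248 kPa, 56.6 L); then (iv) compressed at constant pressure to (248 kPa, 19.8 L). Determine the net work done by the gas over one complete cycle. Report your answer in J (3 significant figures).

Constant-volume legs do no work.
W(ii) = (559)(56.6 − 19.8) = 20571 J; W(iv) = (248)(19.8 − 56.6) = -9126 J.
W_net = 20571 − 9126 = 11445 J (the clockwise enclosed area).

W_net ≈ 11400 J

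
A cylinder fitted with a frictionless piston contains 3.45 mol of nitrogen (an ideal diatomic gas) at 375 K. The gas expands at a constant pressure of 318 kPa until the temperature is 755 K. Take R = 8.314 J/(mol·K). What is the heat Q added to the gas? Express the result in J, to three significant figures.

Isobaric: W = nRΔT = (3.45)(8.314)(380) = 10900 J.
ΔU = nCᵥΔT with Cᵥ = 5R/2: ΔU = (3.45)(20.79)(380) = 27249 J.
Q = ΔU + W = 27249 + 10900 = 38149 J.

Q ≈ 38100 J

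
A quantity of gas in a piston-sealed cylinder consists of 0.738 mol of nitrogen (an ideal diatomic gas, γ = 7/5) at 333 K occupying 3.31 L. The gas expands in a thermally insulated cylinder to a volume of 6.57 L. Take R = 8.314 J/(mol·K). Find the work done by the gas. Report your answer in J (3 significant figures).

Adiabatic: TV^(γ−1) = const with γ = 7/5.
T₂ = T₁ (V₁/V₂)^(γ−1) = 333 × (3.31/6.57)^0.4 = 333 × 0.7602 = 253.1 K.
W_by = nCᵥ(T₁ − T₂) = (0.738)(20.79)(333 − 253.1) = 1225 J.

W ≈ 1230 J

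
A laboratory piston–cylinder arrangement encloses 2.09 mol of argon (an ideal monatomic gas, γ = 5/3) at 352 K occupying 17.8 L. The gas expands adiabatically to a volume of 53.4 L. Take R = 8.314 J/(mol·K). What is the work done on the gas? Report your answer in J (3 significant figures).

W ≈ -4760 J

Adiabatic: TV^(γ−1) = const with γ = 5/3.
T₂ = T₁ (V₁/V₂)^(γ−1) = 352 × (17.8/53.4)^0.667 = 352 × 0.4807 = 169.2 K.
W_by = nCᵥ(T₁ − T₂) = (2.09)(12.47)(352 − 169.2) = 4764 J.
Work on gas = −W_by = -4764 J.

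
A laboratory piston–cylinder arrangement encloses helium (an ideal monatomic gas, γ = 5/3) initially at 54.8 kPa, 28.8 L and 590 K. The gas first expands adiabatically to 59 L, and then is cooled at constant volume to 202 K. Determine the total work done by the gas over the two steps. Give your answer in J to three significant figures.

Step 1 (adiabatic): W = (P₁V₁ − P₂V₂)/(γ−1) = (1578 − 978.4)/0.667 = 899.7 J.
Step 2 (isochoric): W = 0 (constant volume).
W_total = 899.7 + 0 = 899.7 J.

W_total ≈ 900 J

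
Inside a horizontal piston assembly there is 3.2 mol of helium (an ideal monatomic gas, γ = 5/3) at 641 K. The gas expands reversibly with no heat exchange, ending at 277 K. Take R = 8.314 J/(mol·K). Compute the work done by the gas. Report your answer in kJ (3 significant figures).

Adiabatic ⇒ Q = 0, so W_by = −ΔU = nCᵥ(T₁ − T₂).
Cᵥ = 3R/2 = 12.47 J/(mol·K).
W = (3.2)(12.47)(641 − 277) = 14526 J.

W ≈ 14.5 kJ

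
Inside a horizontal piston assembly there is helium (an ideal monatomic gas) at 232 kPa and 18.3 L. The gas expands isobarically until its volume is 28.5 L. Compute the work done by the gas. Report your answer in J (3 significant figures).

W ≈ 2370 J

Isobaric: W = P ΔV.
W = (232 kPa)(28.5 − 18.3 L) = (232)(10.2) = 2366 J.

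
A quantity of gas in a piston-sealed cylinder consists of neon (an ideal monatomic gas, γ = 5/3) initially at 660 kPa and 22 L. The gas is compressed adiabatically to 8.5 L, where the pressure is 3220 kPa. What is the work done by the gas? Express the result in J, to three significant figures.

W ≈ -19300 J

Adiabatic: W = (P₁V₁ − P₂V₂)/(γ − 1) with γ = 5/3.
P₁V₁ = 14520 J, P₂V₂ = 27370 J.
W = (14520 − 27370) / 0.6667 = -19275 J.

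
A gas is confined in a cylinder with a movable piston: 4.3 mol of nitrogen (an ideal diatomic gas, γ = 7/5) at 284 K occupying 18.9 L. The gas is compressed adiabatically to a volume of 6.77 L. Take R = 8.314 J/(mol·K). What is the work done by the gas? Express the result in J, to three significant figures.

Adiabatic: TV^(γ−1) = const with γ = 7/5.
T₂ = T₁ (V₁/V₂)^(γ−1) = 284 × (18.9/6.77)^0.4 = 284 × 1.508 = 428.2 K.
W_by = nCᵥ(T₁ − T₂) = (4.3)(20.79)(284 − 428.2) = -12890 J.

W ≈ -12900 J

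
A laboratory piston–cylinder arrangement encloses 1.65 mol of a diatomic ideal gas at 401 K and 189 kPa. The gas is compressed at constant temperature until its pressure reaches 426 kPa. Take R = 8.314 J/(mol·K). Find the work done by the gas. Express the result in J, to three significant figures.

W ≈ -4470 J

Isothermal process: W = nRT ln(V₂/V₁) = nRT ln(P₁/P₂).
W = (1.65)(8.314)(401) × ln(189/426)
  = 5501 × ln(0.4437) = 5501 × -0.8127
W_by_gas = -4471 J.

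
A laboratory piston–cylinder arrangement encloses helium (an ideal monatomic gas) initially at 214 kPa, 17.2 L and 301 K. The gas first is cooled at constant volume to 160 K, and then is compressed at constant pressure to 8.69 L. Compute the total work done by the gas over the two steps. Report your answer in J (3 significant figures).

W_total ≈ -968 J

Step 1 (isochoric): W = 0 (constant volume).
After step 1: P = 113.8 kPa (V unchanged).
Step 2 (isobaric): W = PΔV = (113.8 kPa)(8.69 − 17.2 L) = -968 J.
W_total = 0 − 968 = -968 J.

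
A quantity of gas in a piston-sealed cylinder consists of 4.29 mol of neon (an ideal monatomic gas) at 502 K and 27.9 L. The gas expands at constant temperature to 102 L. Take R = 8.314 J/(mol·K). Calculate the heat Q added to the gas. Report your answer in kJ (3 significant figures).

Isothermal ⇒ ΔU = 0, so Q = W = nRT ln(V₂/V₁).
Q = (4.29)(8.314)(502) ln(102/27.9) = 17905 × 1.296 = 23211 J.

Q ≈ 23.2 kJ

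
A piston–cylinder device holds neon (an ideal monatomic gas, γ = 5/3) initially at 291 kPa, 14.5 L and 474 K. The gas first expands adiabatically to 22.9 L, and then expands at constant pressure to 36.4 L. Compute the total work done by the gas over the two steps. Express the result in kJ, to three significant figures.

Step 1 (adiabatic): W = (P₁V₁ − P₂V₂)/(γ−1) = (4220 − 3111)/0.667 = 1662 J.
After step 1: P = 135.9 kPa, V = 22.9 L, T = 349.5 K.
Step 2 (isobaric): W = PΔV = (135.9 kPa)(36.4 − 22.9 L) = 1834 J.
W_total = 1662 + 1834 = 3496 J.

W_total ≈ 3.50 kJ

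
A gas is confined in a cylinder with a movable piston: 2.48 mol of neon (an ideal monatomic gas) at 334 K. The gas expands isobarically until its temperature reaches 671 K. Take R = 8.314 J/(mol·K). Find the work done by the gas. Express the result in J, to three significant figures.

W ≈ 6950 J

Isobaric: W = P ΔV = nR ΔT.
W = (2.48)(8.314)(671 − 334) = 6949 J.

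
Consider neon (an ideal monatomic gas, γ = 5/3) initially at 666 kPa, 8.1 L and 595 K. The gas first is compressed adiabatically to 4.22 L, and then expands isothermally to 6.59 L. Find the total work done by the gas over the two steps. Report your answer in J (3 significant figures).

Step 1 (adiabatic): W = (P₁V₁ − P₂V₂)/(γ−1) = (5395 − 8332)/0.667 = -4406 J.
After step 1: P = 1974 kPa, V = 4.22 L, T = 919 K.
Step 2 (isothermal): W = P₁V₁ ln(V₂/V₁) = (8332) ln(6.59/4.22) = 3714 J.
W_total = -4406 + 3714 = -692.2 J.

W_total ≈ -692 J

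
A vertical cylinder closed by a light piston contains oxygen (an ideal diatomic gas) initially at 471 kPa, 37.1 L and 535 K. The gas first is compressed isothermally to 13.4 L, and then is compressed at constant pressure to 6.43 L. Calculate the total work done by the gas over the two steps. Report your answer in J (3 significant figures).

Step 1 (isothermal): W = P₁V₁ ln(V₂/V₁) = (17474) ln(13.4/37.1) = -17795 J.
After step 1: P = 1304 kPa, V = 13.4 L, T = 535 K.
Step 2 (isobaric): W = PΔV = (1304 kPa)(6.43 − 13.4 L) = -9089 J.
W_total = -17795 − 9089 = -26884 J.

W_total ≈ -26900 J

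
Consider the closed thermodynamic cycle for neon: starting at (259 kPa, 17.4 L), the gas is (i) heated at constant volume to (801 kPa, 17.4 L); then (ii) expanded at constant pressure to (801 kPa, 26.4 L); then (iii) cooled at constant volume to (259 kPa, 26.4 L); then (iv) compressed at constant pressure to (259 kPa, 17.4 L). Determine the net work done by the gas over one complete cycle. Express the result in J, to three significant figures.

W_net ≈ 4880 J

Constant-volume legs do no work.
W(ii) = (801)(26.4 − 17.4) = 7209 J; W(iv) = (259)(17.4 − 26.4) = -2331 J.
W_net = 7209 − 2331 = 4878 J (the clockwise enclosed area).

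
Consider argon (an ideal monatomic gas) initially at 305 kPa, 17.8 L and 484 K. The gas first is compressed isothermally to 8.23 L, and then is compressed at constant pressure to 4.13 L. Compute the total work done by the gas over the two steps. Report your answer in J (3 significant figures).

Step 1 (isothermal): W = P₁V₁ ln(V₂/V₁) = (5429) ln(8.23/17.8) = -4188 J.
After step 1: P = 659.7 kPa, V = 8.23 L, T = 484 K.
Step 2 (isobaric): W = PΔV = (659.7 kPa)(4.13 − 8.23 L) = -2705 J.
W_total = -4188 − 2705 = -6893 J.

W_total ≈ -6890 J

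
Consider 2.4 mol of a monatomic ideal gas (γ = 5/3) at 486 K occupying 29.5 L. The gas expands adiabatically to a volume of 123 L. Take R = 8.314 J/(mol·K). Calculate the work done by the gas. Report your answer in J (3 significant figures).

Adiabatic: TV^(γ−1) = const with γ = 5/3.
T₂ = T₁ (V₁/V₂)^(γ−1) = 486 × (29.5/123)^0.667 = 486 × 0.386 = 187.6 K.
W_by = nCᵥ(T₁ − T₂) = (2.4)(12.47)(486 − 187.6) = 8931 J.

W ≈ 8930 J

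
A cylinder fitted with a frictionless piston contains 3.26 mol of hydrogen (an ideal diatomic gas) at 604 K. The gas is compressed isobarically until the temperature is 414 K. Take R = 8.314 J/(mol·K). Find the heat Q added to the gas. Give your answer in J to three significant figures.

Isobaric: W = nRΔT = (3.26)(8.314)(-190) = -5150 J.
ΔU = nCᵥΔT with Cᵥ = 5R/2: ΔU = (3.26)(20.79)(-190) = -12874 J.
Q = ΔU + W = -12874 − 5150 = -18024 J.

Q ≈ -18000 J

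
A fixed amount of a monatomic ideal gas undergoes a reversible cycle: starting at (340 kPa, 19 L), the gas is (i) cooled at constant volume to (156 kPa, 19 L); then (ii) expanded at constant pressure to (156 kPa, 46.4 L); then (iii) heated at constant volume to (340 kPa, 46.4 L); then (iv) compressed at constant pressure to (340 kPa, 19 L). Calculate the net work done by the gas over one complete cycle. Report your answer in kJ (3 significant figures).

W_net ≈ -5.04 kJ

Constant-volume legs do no work.
W(ii) = (156)(46.4 − 19) = 4274 J; W(iv) = (340)(19 − 46.4) = -9316 J.
W_net = 4274 − 9316 = -5042 J (the counter-clockwise enclosed area).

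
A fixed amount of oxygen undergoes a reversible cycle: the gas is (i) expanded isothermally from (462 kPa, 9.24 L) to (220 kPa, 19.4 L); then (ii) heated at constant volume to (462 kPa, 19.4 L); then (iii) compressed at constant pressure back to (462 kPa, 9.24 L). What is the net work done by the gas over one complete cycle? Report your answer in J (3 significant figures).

Leg (i): W = PᵢVᵢ ln(V_f/Vᵢ) = (4269) ln(19.4/9.24) = 3166 J.
Leg (ii): W = 0.
Leg (iii): W = PΔV = (462)(9.24 − 19.4) = -4694 J.
W_net = 3166 − 4694 = -1528 J.

W_net ≈ -1530 J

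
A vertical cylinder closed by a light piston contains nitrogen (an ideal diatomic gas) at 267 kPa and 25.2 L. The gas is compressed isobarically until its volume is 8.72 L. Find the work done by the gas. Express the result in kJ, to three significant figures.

Isobaric: W = P ΔV.
W = (267 kPa)(8.72 − 25.2 L) = (267)(-16.48) = -4400 J.

W ≈ -4.40 kJ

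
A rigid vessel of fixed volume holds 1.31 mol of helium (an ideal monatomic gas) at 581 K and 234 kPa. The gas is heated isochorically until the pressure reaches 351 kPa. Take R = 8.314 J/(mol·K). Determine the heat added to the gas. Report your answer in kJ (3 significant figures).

Constant volume ⇒ W = 0, so Q = ΔU = nCᵥΔT with Cᵥ = 3R/2 = 12.47 J/(mol·K).
At constant V, T₂/T₁ = P₂/P₁ ⇒ ΔT = T₁(P₂/P₁ − 1) = 581·(351/234 − 1) = 290.5 K.
ΔU = (1.31)(12.47)(290.5) = 4746 J.

Q ≈ 4.75 kJ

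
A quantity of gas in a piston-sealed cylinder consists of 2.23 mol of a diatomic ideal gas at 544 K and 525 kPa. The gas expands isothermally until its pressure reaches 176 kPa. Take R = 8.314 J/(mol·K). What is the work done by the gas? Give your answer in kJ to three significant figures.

Isothermal process: W = nRT ln(V₂/V₁) = nRT ln(P₁/P₂).
W = (2.23)(8.314)(544) × ln(525/176)
  = 10086 × ln(2.983) = 10086 × 1.093
W_by_gas = 11023 J.

W ≈ 11.0 kJ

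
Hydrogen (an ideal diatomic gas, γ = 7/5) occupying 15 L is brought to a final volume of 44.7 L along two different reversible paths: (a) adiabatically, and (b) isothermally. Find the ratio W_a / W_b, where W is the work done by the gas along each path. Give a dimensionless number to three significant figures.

W_a / W_b ≈ 0.810

Path (a) adiabatic: W = P₁V₁(1 − (V₁/V₂)^(γ−1))/(γ−1) → W_a/(P₁V₁) = 0.8847.
Path (b) isothermal: W = P₁V₁ ln(V₂/V₁) → W_b/(P₁V₁) = 1.092.
W_a / W_b = 0.8847 / 1.092 = 0.8102.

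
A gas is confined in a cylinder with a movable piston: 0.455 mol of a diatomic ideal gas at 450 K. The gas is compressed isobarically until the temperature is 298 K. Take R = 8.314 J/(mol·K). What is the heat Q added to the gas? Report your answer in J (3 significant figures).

Q ≈ -2010 J

Isobaric: W = nRΔT = (0.455)(8.314)(-152) = -575 J.
ΔU = nCᵥΔT with Cᵥ = 5R/2: ΔU = (0.455)(20.79)(-152) = -1437 J.
Q = ΔU + W = -1437 − 575 = -2012 J.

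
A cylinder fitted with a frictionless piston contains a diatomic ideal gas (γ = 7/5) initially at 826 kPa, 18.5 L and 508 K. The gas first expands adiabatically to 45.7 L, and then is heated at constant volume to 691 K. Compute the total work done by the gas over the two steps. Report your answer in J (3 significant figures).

W_total ≈ 11600 J

Step 1 (adiabatic): W = (P₁V₁ − P₂V₂)/(γ−1) = (15281 − 10643)/0.4 = 11596 J.
Step 2 (isochoric): W = 0 (constant volume).
W_total = 11596 + 0 = 11596 J.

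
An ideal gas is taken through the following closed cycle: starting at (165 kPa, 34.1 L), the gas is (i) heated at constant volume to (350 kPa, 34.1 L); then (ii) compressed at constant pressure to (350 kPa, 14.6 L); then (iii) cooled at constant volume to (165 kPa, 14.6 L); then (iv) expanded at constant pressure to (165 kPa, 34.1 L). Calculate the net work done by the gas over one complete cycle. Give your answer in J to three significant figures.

Constant-volume legs do no work.
W(ii) = (350)(14.6 − 34.1) = -6825 J; W(iv) = (165)(34.1 − 14.6) = 3218 J.
W_net = -6825 + 3218 = -3608 J (the counter-clockwise enclosed area).

W_net ≈ -3610 J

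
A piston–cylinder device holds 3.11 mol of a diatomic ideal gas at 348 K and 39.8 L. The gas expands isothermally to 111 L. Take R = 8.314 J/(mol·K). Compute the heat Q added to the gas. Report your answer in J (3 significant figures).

Q ≈ 9230 J

Isothermal ⇒ ΔU = 0, so Q = W = nRT ln(V₂/V₁).
Q = (3.11)(8.314)(348) ln(111/39.8) = 8998 × 1.026 = 9229 J.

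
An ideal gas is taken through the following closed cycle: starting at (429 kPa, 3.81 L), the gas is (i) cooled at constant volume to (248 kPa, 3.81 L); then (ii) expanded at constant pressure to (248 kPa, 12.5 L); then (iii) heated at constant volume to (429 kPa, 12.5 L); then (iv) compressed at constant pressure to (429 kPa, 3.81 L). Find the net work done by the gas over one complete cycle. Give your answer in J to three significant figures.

W_net ≈ -1570 J

Constant-volume legs do no work.
W(ii) = (248)(12.5 − 3.81) = 2155 J; W(iv) = (429)(3.81 − 12.5) = -3728 J.
W_net = 2155 − 3728 = -1573 J (the counter-clockwise enclosed area).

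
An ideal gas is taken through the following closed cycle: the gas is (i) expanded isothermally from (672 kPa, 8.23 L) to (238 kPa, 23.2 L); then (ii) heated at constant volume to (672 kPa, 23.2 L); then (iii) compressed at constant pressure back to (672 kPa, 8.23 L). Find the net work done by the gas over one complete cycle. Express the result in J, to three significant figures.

W_net ≈ -4330 J

Leg (i): W = PᵢVᵢ ln(V_f/Vᵢ) = (5531) ln(23.2/8.23) = 5732 J.
Leg (ii): W = 0.
Leg (iii): W = PΔV = (672)(8.23 − 23.2) = -10060 J.
W_net = 5732 − 10060 = -4328 J.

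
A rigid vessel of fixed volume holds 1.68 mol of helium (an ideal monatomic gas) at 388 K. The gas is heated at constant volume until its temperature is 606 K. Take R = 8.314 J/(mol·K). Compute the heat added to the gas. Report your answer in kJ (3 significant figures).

Q ≈ 4.57 kJ

Constant volume ⇒ W = 0, so Q = ΔU = nCᵥΔT with Cᵥ = 3R/2 = 12.47 J/(mol·K).
ΔU = (1.68)(12.47)(606 − 388) = 4567 J.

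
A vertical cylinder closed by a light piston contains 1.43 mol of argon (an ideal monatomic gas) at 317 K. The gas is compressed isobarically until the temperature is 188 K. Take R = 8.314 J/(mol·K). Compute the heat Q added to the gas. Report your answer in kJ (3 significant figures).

Isobaric: W = nRΔT = (1.43)(8.314)(-129) = -1534 J.
ΔU = nCᵥΔT with Cᵥ = 3R/2: ΔU = (1.43)(12.47)(-129) = -2301 J.
Q = ΔU + W = -2301 − 1534 = -3834 J.

Q ≈ -3.83 kJ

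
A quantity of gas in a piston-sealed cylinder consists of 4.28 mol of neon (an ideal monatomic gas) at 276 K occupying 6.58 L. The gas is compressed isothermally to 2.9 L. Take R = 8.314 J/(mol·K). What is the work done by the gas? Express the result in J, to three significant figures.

W ≈ -8050 J

Isothermal: W = nRT ln(V₂/V₁).
W = (4.28)(8.314)(276) × ln(2.9/6.58)
  = 9821 × -0.8193
W_by_gas = -8047 J.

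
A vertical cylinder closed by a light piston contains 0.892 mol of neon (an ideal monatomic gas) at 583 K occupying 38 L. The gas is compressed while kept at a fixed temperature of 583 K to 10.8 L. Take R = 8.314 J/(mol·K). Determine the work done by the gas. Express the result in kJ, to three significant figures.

W ≈ -5.44 kJ

Isothermal: W = nRT ln(V₂/V₁).
W = (0.892)(8.314)(583) × ln(10.8/38)
  = 4324 × -1.258
W_by_gas = -5439 J.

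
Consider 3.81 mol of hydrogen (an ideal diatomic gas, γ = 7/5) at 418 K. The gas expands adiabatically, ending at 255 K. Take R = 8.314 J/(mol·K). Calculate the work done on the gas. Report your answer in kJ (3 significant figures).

Adiabatic ⇒ Q = 0, so W_by = −ΔU = nCᵥ(T₁ − T₂).
Cᵥ = 5R/2 = 20.79 J/(mol·K).
W = (3.81)(20.79)(418 − 255) = 12908 J.
Work on gas = −W_by = -12908 J.

W ≈ -12.9 kJ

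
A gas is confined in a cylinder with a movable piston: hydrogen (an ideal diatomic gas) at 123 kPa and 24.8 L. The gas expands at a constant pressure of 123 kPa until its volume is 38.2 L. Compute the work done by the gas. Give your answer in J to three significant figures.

Isobaric: W = P ΔV.
W = (123 kPa)(38.2 − 24.8 L) = (123)(13.4) = 1648 J.

W ≈ 1650 J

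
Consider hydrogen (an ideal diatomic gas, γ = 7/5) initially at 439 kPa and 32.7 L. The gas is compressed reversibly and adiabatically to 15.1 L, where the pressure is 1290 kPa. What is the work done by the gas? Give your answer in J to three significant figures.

Adiabatic: W = (P₁V₁ − P₂V₂)/(γ − 1) with γ = 7/5.
P₁V₁ = 14355 J, P₂V₂ = 19479 J.
W = (14355 − 19479) / 0.4 = -12809 J.

W ≈ -12800 J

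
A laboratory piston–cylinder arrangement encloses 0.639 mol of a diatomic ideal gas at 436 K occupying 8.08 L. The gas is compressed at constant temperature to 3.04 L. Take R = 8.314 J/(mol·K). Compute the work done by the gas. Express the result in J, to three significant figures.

Isothermal: W = nRT ln(V₂/V₁).
W = (0.639)(8.314)(436) × ln(3.04/8.08)
  = 2316 × -0.9775
W_by_gas = -2264 J.

W ≈ -2260 J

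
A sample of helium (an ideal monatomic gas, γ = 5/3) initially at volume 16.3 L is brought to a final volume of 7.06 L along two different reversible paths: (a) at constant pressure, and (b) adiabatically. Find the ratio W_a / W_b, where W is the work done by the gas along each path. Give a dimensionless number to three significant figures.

W_a / W_b ≈ 0.506

Path (a) isobaric: W = P₁(V₂ − V₁) → W_a/(P₁V₁) = -0.5669.
Path (b) adiabatic: W = P₁V₁(1 − (V₁/V₂)^(γ−1))/(γ−1) → W_b/(P₁V₁) = -1.12.
W_a / W_b = -0.5669 / -1.12 = 0.506.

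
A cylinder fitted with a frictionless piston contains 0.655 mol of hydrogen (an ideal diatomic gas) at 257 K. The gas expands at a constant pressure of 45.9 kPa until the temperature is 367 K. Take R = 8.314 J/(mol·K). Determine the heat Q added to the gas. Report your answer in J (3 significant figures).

Isobaric: W = nRΔT = (0.655)(8.314)(110) = 599 J.
ΔU = nCᵥΔT with Cᵥ = 5R/2: ΔU = (0.655)(20.79)(110) = 1498 J.
Q = ΔU + W = 1498 + 599 = 2097 J.

Q ≈ 2100 J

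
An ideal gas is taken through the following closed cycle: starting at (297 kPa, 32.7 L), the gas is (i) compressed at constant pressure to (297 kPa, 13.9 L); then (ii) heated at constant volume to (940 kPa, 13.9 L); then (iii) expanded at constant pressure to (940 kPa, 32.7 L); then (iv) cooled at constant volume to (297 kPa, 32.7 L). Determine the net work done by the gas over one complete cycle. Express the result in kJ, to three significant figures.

W_net ≈ 12.1 kJ

Constant-volume legs do no work.
W(i) = (297)(13.9 − 32.7) = -5584 J; W(iii) = (940)(32.7 − 13.9) = 17672 J.
W_net = -5584 + 17672 = 12088 J (the clockwise enclosed area).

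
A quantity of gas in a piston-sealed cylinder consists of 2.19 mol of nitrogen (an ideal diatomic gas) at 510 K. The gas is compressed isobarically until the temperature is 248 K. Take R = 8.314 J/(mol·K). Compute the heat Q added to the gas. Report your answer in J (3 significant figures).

Isobaric: W = nRΔT = (2.19)(8.314)(-262) = -4770 J.
ΔU = nCᵥΔT with Cᵥ = 5R/2: ΔU = (2.19)(20.79)(-262) = -11926 J.
Q = ΔU + W = -11926 − 4770 = -16696 J.

Q ≈ -16700 J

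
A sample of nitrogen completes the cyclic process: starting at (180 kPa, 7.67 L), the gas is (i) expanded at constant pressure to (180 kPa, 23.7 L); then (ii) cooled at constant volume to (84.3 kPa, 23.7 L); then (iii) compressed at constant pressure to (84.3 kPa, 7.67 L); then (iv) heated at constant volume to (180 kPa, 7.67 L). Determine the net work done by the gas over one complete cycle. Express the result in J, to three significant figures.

W_net ≈ 1530 J

Constant-volume legs do no work.
W(i) = (180)(23.7 − 7.67) = 2885 J; W(iii) = (84.3)(7.67 − 23.7) = -1351 J.
W_net = 2885 − 1351 = 1534 J (the clockwise enclosed area).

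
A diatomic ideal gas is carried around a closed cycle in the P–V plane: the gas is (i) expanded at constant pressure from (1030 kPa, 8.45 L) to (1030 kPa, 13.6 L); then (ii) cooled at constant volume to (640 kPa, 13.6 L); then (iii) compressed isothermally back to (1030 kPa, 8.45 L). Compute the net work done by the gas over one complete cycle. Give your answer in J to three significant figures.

Leg (i): W = PΔV = (1030)(13.6 − 8.45) = 5304 J.
Leg (ii): W = 0.
Leg (iii): W = PᵢVᵢ ln(V_f/Vᵢ) = (8704) ln(8.45/13.6) = -4142 J.
W_net = 5304 − 4142 = 1162 J.

W_net ≈ 1160 J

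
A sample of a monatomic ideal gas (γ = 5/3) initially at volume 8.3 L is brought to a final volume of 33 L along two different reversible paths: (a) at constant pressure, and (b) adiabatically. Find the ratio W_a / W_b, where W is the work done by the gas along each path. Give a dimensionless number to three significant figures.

Path (a) isobaric: W = P₁(V₂ − V₁) → W_a/(P₁V₁) = 2.976.
Path (b) adiabatic: W = P₁V₁(1 − (V₁/V₂)^(γ−1))/(γ−1) → W_b/(P₁V₁) = 0.9023.
W_a / W_b = 2.976 / 0.9023 = 3.298.

W_a / W_b ≈ 3.30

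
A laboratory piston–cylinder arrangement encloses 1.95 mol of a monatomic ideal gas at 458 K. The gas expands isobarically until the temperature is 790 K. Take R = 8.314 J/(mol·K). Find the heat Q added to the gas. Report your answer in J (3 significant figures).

Q ≈ 13500 J

Isobaric: W = nRΔT = (1.95)(8.314)(332) = 5382 J.
ΔU = nCᵥΔT with Cᵥ = 3R/2: ΔU = (1.95)(12.47)(332) = 8074 J.
Q = ΔU + W = 8074 + 5382 = 13456 J.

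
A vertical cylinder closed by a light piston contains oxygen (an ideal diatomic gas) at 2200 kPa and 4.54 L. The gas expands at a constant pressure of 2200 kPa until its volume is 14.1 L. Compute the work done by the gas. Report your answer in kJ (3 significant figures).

Isobaric: W = P ΔV.
W = (2200 kPa)(14.1 − 4.54 L) = (2200)(9.56) = 21032 J.

W ≈ 21.0 kJ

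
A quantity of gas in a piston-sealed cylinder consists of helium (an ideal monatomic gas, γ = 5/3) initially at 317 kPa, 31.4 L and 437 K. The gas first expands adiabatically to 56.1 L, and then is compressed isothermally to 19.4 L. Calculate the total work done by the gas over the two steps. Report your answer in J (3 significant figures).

Step 1 (adiabatic): W = (P₁V₁ − P₂V₂)/(γ−1) = (9954 − 6760)/0.667 = 4790 J.
After step 1: P = 120.5 kPa, V = 56.1 L, T = 296.8 K.
Step 2 (isothermal): W = P₁V₁ ln(V₂/V₁) = (6760) ln(19.4/56.1) = -7179 J.
W_total = 4790 − 7179 = -2388 J.

W_total ≈ -2390 J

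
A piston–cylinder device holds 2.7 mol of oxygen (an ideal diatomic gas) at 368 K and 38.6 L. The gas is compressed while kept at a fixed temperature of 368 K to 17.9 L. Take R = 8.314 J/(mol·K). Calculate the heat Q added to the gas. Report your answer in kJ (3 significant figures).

Isothermal ⇒ ΔU = 0, so Q = W = nRT ln(V₂/V₁).
Q = (2.7)(8.314)(368) ln(17.9/38.6) = 8261 × -0.7685 = -6348 J.

Q ≈ -6.35 kJ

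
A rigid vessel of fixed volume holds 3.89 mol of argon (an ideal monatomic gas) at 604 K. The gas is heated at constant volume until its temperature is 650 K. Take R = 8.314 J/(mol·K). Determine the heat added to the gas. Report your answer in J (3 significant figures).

Constant volume ⇒ W = 0, so Q = ΔU = nCᵥΔT with Cᵥ = 3R/2 = 12.47 J/(mol·K).
ΔU = (3.89)(12.47)(650 − 604) = 2232 J.

Q ≈ 2230 J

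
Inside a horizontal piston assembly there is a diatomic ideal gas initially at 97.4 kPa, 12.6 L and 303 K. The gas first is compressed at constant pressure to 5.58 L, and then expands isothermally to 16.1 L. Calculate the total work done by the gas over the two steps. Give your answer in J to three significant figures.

W_total ≈ -108 J

Step 1 (isobaric): W = PΔV = (97.4 kPa)(5.58 − 12.6 L) = -683.7 J.
After step 1: P = 97.4 kPa, V = 5.58 L, T = 134.2 K.
Step 2 (isothermal): W = P₁V₁ ln(V₂/V₁) = (543.5) ln(16.1/5.58) = 575.9 J.
W_total = -683.7 + 575.9 = -107.8 J.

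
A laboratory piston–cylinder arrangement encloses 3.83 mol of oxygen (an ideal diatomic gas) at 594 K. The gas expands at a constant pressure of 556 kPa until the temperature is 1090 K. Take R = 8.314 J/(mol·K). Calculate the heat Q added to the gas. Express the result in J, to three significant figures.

Isobaric: W = nRΔT = (3.83)(8.314)(496) = 15794 J.
ΔU = nCᵥΔT with Cᵥ = 5R/2: ΔU = (3.83)(20.79)(496) = 39485 J.
Q = ΔU + W = 39485 + 15794 = 55279 J.

Q ≈ 55300 J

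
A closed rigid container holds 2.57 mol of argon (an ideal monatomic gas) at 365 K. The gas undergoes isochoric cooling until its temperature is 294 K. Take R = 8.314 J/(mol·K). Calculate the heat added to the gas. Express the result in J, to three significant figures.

Constant volume ⇒ W = 0, so Q = ΔU = nCᵥΔT with Cᵥ = 3R/2 = 12.47 J/(mol·K).
ΔU = (2.57)(12.47)(294 − 365) = -2276 J.

Q ≈ -2280 J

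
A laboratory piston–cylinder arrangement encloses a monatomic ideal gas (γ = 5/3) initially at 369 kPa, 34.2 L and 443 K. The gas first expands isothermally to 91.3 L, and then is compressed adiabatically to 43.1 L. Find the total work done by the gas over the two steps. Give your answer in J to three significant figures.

W_total ≈ 98.5 J

Step 1 (isothermal): W = P₁V₁ ln(V₂/V₁) = (12620) ln(91.3/34.2) = 12392 J.
After step 1: P = 138.2 kPa, V = 91.3 L, T = 443 K.
Step 2 (adiabatic): W = (P₁V₁ − P₂V₂)/(γ−1) = (12620 − 20815)/0.667 = -12293 J.
W_total = 12392 − 12293 = 98.54 J.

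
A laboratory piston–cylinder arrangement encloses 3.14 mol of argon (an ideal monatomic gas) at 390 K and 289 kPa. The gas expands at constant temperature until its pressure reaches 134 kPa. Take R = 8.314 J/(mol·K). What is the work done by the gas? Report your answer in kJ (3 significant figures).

Isothermal process: W = nRT ln(V₂/V₁) = nRT ln(P₁/P₂).
W = (3.14)(8.314)(390) × ln(289/134)
  = 10181 × ln(2.157) = 10181 × 0.7686
W_by_gas = 7825 J.

W ≈ 7.83 kJ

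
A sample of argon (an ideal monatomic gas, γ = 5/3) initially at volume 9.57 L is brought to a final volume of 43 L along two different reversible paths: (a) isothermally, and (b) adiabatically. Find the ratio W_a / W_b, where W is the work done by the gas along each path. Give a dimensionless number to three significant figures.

W_a / W_b ≈ 1.58

Path (a) isothermal: W = P₁V₁ ln(V₂/V₁) → W_a/(P₁V₁) = 1.503.
Path (b) adiabatic: W = P₁V₁(1 − (V₁/V₂)^(γ−1))/(γ−1) → W_b/(P₁V₁) = 0.9491.
W_a / W_b = 1.503 / 0.9491 = 1.583.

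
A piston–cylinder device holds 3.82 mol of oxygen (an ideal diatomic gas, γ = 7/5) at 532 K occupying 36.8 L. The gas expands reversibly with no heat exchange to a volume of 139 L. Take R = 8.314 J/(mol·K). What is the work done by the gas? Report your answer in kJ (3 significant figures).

W ≈ 17.4 kJ

Adiabatic: TV^(γ−1) = const with γ = 7/5.
T₂ = T₁ (V₁/V₂)^(γ−1) = 532 × (36.8/139)^0.4 = 532 × 0.5877 = 312.6 K.
W_by = nCᵥ(T₁ − T₂) = (3.82)(20.79)(532 − 312.6) = 17417 J.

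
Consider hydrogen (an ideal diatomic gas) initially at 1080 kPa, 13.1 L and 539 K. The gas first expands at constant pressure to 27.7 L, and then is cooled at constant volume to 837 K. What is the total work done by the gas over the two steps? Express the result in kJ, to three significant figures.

W_total ≈ 15.8 kJ

Step 1 (isobaric): W = PΔV = (1080 kPa)(27.7 − 13.1 L) = 15768 J.
Step 2 (isochoric): W = 0 (constant volume).
W_total = 15768 + 0 = 15768 J.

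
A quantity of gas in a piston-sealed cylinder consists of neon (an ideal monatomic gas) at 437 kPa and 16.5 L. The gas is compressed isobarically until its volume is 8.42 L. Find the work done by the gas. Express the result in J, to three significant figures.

Isobaric: W = P ΔV.
W = (437 kPa)(8.42 − 16.5 L) = (437)(-8.08) = -3531 J.

W ≈ -3530 J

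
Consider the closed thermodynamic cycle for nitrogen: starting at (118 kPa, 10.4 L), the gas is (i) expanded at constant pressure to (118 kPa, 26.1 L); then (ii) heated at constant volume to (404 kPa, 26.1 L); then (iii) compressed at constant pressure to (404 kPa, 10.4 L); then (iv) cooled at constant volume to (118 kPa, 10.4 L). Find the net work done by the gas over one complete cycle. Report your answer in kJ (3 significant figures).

W_net ≈ -4.49 kJ

Constant-volume legs do no work.
W(i) = (118)(26.1 − 10.4) = 1853 J; W(iii) = (404)(10.4 − 26.1) = -6343 J.
W_net = 1853 − 6343 = -4490 J (the counter-clockwise enclosed area).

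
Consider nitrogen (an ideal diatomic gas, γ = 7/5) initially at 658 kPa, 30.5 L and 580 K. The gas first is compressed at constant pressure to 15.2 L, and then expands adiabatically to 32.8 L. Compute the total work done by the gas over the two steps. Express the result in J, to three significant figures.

W_total ≈ -3450 J

Step 1 (isobaric): W = PΔV = (658 kPa)(15.2 − 30.5 L) = -10067 J.
After step 1: P = 658 kPa, V = 15.2 L, T = 289 K.
Step 2 (adiabatic): W = (P₁V₁ − P₂V₂)/(γ−1) = (10002 − 7353)/0.4 = 6622 J.
W_total = -10067 + 6622 = -3446 J.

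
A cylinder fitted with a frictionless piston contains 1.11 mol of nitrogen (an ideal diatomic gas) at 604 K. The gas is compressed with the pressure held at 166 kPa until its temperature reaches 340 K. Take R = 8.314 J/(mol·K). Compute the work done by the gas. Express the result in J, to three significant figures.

Isobaric: W = P ΔV = nR ΔT.
W = (1.11)(8.314)(340 − 604) = -2436 J.

W ≈ -2440 J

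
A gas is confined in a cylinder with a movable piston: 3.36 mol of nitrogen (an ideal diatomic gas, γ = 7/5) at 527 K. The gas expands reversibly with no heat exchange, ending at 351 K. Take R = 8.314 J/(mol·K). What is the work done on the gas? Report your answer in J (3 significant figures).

W ≈ -12300 J

Adiabatic ⇒ Q = 0, so W_by = −ΔU = nCᵥ(T₁ − T₂).
Cᵥ = 5R/2 = 20.79 J/(mol·K).
W = (3.36)(20.79)(527 − 351) = 12291 J.
Work on gas = −W_by = -12291 J.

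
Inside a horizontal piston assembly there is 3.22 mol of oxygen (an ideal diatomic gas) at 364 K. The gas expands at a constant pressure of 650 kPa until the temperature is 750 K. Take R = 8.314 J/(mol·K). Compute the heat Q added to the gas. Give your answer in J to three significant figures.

Q ≈ 36200 J

Isobaric: W = nRΔT = (3.22)(8.314)(386) = 10334 J.
ΔU = nCᵥΔT with Cᵥ = 5R/2: ΔU = (3.22)(20.79)(386) = 25834 J.
Q = ΔU + W = 25834 + 10334 = 36168 J.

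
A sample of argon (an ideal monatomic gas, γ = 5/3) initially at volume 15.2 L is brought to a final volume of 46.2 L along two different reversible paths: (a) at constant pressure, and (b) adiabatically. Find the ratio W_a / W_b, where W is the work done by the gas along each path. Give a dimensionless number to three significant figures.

Path (a) isobaric: W = P₁(V₂ − V₁) → W_a/(P₁V₁) = 2.039.
Path (b) adiabatic: W = P₁V₁(1 − (V₁/V₂)^(γ−1))/(γ−1) → W_b/(P₁V₁) = 0.7851.
W_a / W_b = 2.039 / 0.7851 = 2.598.

W_a / W_b ≈ 2.60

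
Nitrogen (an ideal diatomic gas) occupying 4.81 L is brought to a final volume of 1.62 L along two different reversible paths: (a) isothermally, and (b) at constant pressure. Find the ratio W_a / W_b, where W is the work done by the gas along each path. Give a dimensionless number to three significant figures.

W_a / W_b ≈ 1.64

Path (a) isothermal: W = P₁V₁ ln(V₂/V₁) → W_a/(P₁V₁) = -1.088.
Path (b) isobaric: W = P₁(V₂ − V₁) → W_b/(P₁V₁) = -0.6632.
W_a / W_b = -1.088 / -0.6632 = 1.641.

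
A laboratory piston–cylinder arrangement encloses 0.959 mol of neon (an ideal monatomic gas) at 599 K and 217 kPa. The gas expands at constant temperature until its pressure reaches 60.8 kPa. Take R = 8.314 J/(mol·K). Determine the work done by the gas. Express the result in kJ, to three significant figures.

W ≈ 6.08 kJ

Isothermal process: W = nRT ln(V₂/V₁) = nRT ln(P₁/P₂).
W = (0.959)(8.314)(599) × ln(217/60.8)
  = 4776 × ln(3.569) = 4776 × 1.272
W_by_gas = 6076 J.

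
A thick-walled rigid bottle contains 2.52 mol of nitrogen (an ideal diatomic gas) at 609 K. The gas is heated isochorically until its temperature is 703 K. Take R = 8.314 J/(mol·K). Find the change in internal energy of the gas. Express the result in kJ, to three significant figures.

ΔU ≈ 4.92 kJ

Constant volume ⇒ W = 0, so Q = ΔU = nCᵥΔT with Cᵥ = 5R/2 = 20.79 J/(mol·K).
ΔU = (2.52)(20.79)(703 − 609) = 4924 J.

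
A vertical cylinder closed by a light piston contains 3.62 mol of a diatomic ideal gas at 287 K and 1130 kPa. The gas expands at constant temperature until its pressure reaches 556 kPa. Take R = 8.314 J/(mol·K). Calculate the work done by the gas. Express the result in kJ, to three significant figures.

Isothermal process: W = nRT ln(V₂/V₁) = nRT ln(P₁/P₂).
W = (3.62)(8.314)(287) × ln(1130/556)
  = 8638 × ln(2.032) = 8638 × 0.7092
W_by_gas = 6126 J.

W ≈ 6.13 kJ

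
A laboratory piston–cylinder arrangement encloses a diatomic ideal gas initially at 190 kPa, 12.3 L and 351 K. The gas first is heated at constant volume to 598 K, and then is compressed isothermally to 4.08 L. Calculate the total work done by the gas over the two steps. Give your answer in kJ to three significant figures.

W_total ≈ -4.39 kJ

Step 1 (isochoric): W = 0 (constant volume).
After step 1: P = 323.7 kPa (V unchanged).
Step 2 (isothermal): W = P₁V₁ ln(V₂/V₁) = (3982) ln(4.08/12.3) = -4394 J.
W_total = 0 − 4394 = -4394 J.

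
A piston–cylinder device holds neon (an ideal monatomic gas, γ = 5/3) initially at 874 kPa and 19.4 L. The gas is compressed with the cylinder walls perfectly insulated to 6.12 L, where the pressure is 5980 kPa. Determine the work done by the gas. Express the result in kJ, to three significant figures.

Adiabatic: W = (P₁V₁ − P₂V₂)/(γ − 1) with γ = 5/3.
P₁V₁ = 16956 J, P₂V₂ = 36598 J.
W = (16956 − 36598) / 0.6667 = -29463 J.

W ≈ -29.5 kJ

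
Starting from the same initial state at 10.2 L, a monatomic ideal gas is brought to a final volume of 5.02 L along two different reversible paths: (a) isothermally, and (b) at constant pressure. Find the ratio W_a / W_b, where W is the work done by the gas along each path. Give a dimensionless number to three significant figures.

Path (a) isothermal: W = P₁V₁ ln(V₂/V₁) → W_a/(P₁V₁) = -0.709.
Path (b) isobaric: W = P₁(V₂ − V₁) → W_b/(P₁V₁) = -0.5078.
W_a / W_b = -0.709 / -0.5078 = 1.396.

W_a / W_b ≈ 1.40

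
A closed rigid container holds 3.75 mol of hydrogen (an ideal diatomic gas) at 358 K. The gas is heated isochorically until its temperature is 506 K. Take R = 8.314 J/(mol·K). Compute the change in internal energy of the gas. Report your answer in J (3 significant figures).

Constant volume ⇒ W = 0, so Q = ΔU = nCᵥΔT with Cᵥ = 5R/2 = 20.79 J/(mol·K).
ΔU = (3.75)(20.79)(506 − 358) = 11536 J.

ΔU ≈ 11500 J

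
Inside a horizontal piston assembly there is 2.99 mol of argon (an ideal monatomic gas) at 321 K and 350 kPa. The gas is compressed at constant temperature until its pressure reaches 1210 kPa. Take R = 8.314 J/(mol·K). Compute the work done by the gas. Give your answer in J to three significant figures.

W ≈ -9900 J

Isothermal process: W = nRT ln(V₂/V₁) = nRT ln(P₁/P₂).
W = (2.99)(8.314)(321) × ln(350/1210)
  = 7980 × ln(0.2893) = 7980 × -1.24
W_by_gas = -9898 J.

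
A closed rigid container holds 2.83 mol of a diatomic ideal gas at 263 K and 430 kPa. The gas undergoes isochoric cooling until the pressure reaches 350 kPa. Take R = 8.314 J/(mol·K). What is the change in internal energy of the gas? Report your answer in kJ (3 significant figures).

ΔU ≈ -2.88 kJ

Constant volume ⇒ W = 0, so Q = ΔU = nCᵥΔT with Cᵥ = 5R/2 = 20.79 J/(mol·K).
At constant V, T₂/T₁ = P₂/P₁ ⇒ ΔT = T₁(P₂/P₁ − 1) = 263·(350/430 − 1) = -48.93 K.
ΔU = (2.83)(20.79)(-48.93) = -2878 J.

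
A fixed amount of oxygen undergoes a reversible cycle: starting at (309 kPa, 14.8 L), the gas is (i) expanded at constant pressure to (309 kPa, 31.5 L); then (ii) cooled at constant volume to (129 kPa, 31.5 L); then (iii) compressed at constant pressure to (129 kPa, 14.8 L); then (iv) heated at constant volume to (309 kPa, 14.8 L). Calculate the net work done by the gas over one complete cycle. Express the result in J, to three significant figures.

Constant-volume legs do no work.
W(i) = (309)(31.5 − 14.8) = 5160 J; W(iii) = (129)(14.8 − 31.5) = -2154 J.
W_net = 5160 − 2154 = 3006 J (the clockwise enclosed area).

W_net ≈ 3010 J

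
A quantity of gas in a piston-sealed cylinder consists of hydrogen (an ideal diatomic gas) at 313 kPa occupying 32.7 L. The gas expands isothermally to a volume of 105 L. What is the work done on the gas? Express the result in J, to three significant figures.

Isothermal: W = nRT ln(V₂/V₁) = P₁V₁ ln(V₂/V₁).
P₁V₁ = (313 kPa)(32.7 L) = 10235 J.
W = 10235 × ln(105/32.7) = 10235 × 1.167
W_by_gas = 11940 J; work on gas = −W_by = -11940 J.

W ≈ -11900 J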